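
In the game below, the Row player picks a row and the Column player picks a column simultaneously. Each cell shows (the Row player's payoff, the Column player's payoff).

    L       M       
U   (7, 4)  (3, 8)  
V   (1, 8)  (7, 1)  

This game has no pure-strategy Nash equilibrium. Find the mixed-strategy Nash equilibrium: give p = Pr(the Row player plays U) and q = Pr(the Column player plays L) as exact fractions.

p = 7/11, q = 2/5

In a mixed NE each player is indifferent between their pure strategies, so the opponent's mix sets the indifference.
The Column player indifferent between L and M: p·4 + (1−p)·8 = p·8 + (1−p)·1 ⟹ 8 + (-4)p = 1 + 7p ⟹ p = 7/11.
The Row player indifferent between U and V: q·7 + (1−q)·3 = q·1 + (1−q)·7 ⟹ 3 + 4q = 7 + (-6)q ⟹ q = 2/5.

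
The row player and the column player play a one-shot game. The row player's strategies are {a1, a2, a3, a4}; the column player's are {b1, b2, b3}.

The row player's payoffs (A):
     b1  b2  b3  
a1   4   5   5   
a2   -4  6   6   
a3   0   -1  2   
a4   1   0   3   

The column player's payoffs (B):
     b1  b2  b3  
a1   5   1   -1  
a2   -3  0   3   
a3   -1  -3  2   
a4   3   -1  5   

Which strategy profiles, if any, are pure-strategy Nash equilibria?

Check mutual best responses: a cell is a NE iff neither player can gain by unilaterally deviating.
The row player's best responses — vs b1: a1 (payoff 4); vs b2: a2 (payoff 6); vs b3: a2 (payoff 6).
The column player's best responses — vs a1: b1 (payoff 5); vs a2: b3 (payoff 3); vs a3: b3 (payoff 2); vs a4: b3 (payoff 5).
Mutual best responses occur at (a1, b1) and (a2, b3); at each, neither player gains by switching.

(a1, b1) and (a2, b3)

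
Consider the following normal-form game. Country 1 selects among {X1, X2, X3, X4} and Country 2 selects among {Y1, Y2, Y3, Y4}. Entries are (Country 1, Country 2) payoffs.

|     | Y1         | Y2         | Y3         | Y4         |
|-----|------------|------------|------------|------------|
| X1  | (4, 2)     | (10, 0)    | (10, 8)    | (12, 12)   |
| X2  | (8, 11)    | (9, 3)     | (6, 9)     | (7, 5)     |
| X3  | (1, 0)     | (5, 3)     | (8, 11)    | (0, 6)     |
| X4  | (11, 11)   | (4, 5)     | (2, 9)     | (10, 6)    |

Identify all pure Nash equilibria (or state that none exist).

Check mutual best responses: a cell is a NE iff neither player can gain by unilaterally deviating.
Country 1's best responses — vs Y1: X4 (payoff 11); vs Y2: X1 (payoff 10); vs Y3: X1 (payoff 10); vs Y4: X1 (payoff 12).
Country 2's best responses — vs X1: Y4 (payoff 12); vs X2: Y1 (payoff 11); vs X3: Y3 (payoff 11); vs X4: Y1 (payoff 11).
Mutual best responses occur at (X1, Y4) and (X4, Y1); at each, neither player gains by switching.

(X1, Y4) and (X4, Y1)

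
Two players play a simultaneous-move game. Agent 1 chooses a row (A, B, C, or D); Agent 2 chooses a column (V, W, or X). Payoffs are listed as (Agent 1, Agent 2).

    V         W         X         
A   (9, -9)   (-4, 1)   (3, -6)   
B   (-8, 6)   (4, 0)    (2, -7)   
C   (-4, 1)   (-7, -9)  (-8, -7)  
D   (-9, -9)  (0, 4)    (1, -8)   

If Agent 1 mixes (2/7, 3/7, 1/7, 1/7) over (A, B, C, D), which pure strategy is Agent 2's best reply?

Agent 2's best reply maximizes expected payoff against the mix.
V: (2/7)·(-9) + (3/7)·6 + (1/7)·1 + (1/7)·(-9) = -8/7
W: (2/7)·1 + (3/7)·0 + (1/7)·(-9) + (1/7)·4 = -3/7
X: (2/7)·(-6) + (3/7)·(-7) + (1/7)·(-7) + (1/7)·(-8) = -48/7
Highest expected payoff is -3/7, from W.

W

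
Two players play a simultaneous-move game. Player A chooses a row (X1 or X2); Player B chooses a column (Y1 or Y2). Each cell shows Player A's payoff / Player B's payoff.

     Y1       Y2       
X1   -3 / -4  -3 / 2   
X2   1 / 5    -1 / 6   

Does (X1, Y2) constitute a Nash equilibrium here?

Holding Player B at Y2: Player A gets -3 from X1 but could get -1 by switching to X2. Player A has a profitable deviation.

No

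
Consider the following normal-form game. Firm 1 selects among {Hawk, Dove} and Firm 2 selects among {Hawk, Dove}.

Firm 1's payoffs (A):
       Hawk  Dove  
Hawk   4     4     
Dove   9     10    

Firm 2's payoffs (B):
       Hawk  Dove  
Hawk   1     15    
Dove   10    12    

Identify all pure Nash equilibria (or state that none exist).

(Dove, Dove)

Check mutual best responses: a cell is a NE iff neither player can gain by unilaterally deviating.
Firm 1's best responses — vs Hawk: Dove (payoff 9); vs Dove: Dove (payoff 10).
Firm 2's best responses — vs Hawk: Dove (payoff 15); vs Dove: Dove (payoff 12).
The only mutual best response is (Dove, Dove); neither player gains by switching there.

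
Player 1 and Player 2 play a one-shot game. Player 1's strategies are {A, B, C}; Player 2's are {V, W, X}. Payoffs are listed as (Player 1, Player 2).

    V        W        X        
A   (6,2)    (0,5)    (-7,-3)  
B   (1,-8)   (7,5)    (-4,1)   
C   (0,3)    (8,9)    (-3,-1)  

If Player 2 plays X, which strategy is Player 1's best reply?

With Player 2 fixed at X, Player 1's payoffs are: A → -7, B → -4, C → -3.
The maximum is -3, achieved by C.

C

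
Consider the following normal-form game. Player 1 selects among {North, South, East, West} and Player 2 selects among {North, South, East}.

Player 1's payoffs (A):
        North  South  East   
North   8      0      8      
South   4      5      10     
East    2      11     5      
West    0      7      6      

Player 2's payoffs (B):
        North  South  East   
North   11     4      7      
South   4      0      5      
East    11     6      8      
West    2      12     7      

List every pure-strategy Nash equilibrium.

(North, North) and (South, East)

Check mutual best responses: a cell is a NE iff neither player can gain by unilaterally deviating.
Player 1's best responses — vs North: North (payoff 8); vs South: East (payoff 11); vs East: South (payoff 10).
Player 2's best responses — vs North: North (payoff 11); vs South: East (payoff 5); vs East: North (payoff 11); vs West: South (payoff 12).
Mutual best responses occur at (North, North) and (South, East); at each, neither player gains by switching.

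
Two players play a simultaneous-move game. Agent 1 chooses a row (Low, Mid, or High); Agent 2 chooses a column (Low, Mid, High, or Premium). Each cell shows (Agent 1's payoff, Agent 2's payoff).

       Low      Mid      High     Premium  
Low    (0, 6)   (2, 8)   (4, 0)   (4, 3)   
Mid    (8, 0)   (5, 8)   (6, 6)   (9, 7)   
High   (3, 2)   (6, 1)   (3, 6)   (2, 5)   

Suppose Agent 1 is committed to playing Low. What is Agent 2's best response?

Mid

With Agent 1 fixed at Low, Agent 2's payoffs are: Low → 6, Mid → 8, High → 0, Premium → 3.
The maximum is 8, achieved by Mid.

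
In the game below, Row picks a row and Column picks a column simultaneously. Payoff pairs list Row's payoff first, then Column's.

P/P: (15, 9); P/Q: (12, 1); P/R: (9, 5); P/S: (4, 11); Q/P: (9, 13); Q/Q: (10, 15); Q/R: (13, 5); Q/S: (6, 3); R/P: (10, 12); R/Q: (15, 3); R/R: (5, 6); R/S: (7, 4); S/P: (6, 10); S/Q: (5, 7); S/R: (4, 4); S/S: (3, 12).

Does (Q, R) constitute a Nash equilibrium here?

No

Holding Column at R: Row gets 13 from Q, versus 9 from P, 5 from R, 4 from S. No profitable deviation for Row.
Holding Row at Q: Column gets 5 from R but could get 15 by switching to Q. Column has a profitable deviation.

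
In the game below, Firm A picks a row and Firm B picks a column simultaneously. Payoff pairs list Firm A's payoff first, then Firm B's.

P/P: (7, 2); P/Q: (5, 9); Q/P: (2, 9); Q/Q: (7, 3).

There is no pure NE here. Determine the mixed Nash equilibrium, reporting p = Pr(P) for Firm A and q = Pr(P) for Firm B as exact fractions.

Each player's mixing probability is pinned down by making the *other* player indifferent.
Firm B indifferent between P and Q: p·2 + (1−p)·9 = p·9 + (1−p)·3 ⟹ 9 + (-7)p = 3 + 6p ⟹ p = 6/13.
Firm A indifferent between P and Q: q·7 + (1−q)·5 = q·2 + (1−q)·7 ⟹ 5 + 2q = 7 + (-5)q ⟹ q = 2/7.

p = 6/13, q = 2/7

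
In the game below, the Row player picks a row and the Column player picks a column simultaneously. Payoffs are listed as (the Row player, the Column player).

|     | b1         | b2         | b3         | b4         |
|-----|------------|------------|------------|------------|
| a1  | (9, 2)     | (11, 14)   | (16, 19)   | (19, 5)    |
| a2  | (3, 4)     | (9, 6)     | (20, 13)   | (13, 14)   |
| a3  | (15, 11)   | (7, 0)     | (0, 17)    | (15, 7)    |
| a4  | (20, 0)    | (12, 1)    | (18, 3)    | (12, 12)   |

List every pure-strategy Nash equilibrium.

Check mutual best responses: a cell is a NE iff neither player can gain by unilaterally deviating.
The Row player's best responses — vs b1: a4 (payoff 20); vs b2: a4 (payoff 12); vs b3: a2 (payoff 20); vs b4: a1 (payoff 19).
The Column player's best responses — vs a1: b3 (payoff 19); vs a2: b4 (payoff 14); vs a3: b3 (payoff 17); vs a4: b4 (payoff 12).
No cell has both players best-responding. For instance, the Row player's best reply to b1 is a4, but against a4 the Column player prefers b4 over b1.

No pure-strategy Nash equilibrium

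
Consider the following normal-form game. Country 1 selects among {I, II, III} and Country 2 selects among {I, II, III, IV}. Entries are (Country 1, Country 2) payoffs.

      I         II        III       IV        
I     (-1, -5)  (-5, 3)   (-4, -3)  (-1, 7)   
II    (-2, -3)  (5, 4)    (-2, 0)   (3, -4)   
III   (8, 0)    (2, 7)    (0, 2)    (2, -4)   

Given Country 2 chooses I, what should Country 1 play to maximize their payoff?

III

With Country 2 fixed at I, Country 1's payoffs are: I → -1, II → -2, III → 8.
The maximum is 8, achieved by III.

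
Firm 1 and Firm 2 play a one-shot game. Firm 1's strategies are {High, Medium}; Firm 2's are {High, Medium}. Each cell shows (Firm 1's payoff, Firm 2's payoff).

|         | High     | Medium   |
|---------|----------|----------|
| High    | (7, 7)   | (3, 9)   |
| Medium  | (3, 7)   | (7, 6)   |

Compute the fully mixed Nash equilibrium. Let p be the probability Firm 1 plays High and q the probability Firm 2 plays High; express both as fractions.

Each player's mixing probability is pinned down by making the *other* player indifferent.
Firm 2 indifferent between High and Medium: p·7 + (1−p)·7 = p·9 + (1−p)·6 ⟹ 7 + 0p = 6 + 3p ⟹ p = 1/3.
Firm 1 indifferent between High and Medium: q·7 + (1−q)·3 = q·3 + (1−q)·7 ⟹ 3 + 4q = 7 + (-4)q ⟹ q = 1/2.

p = 1/3, q = 1/2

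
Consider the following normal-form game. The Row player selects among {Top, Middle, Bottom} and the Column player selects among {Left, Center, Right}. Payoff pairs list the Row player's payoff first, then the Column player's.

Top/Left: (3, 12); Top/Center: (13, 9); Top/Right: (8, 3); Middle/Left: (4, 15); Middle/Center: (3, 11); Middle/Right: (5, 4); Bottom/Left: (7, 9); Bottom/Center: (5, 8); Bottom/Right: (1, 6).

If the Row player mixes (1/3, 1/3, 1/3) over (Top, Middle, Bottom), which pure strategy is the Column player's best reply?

Left

Compute the Column player's expected payoff from each pure strategy against the given mix.
Left: (1/3)·12 + (1/3)·15 + (1/3)·9 = 12
Center: (1/3)·9 + (1/3)·11 + (1/3)·8 = 28/3
Right: (1/3)·3 + (1/3)·4 + (1/3)·6 = 13/3
Highest expected payoff is 12, from Left.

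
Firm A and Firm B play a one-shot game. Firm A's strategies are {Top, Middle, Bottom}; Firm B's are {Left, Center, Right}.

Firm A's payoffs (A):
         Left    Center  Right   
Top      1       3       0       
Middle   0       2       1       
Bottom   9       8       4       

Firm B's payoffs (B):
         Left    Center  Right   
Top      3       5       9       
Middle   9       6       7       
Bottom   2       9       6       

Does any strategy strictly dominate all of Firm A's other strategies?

Bottom

Check whether one of Firm A's strategies beats all alternatives regardless of what the opponent does.
Bottom strictly dominates: vs Left: 9 > each of {1, 0}; vs Center: 8 > each of {3, 2}; vs Right: 4 > each of {0, 1}.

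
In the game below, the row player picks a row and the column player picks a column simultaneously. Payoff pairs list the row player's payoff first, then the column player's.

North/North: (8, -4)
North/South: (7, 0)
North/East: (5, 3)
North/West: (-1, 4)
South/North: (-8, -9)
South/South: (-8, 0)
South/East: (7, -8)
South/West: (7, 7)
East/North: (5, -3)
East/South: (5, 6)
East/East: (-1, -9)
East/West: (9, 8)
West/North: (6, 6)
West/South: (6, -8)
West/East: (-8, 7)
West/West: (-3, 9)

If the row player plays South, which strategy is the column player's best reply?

West

With the row player fixed at South, the column player's payoffs are: North → -9, South → 0, East → -8, West → 7.
The maximum is 7, achieved by West.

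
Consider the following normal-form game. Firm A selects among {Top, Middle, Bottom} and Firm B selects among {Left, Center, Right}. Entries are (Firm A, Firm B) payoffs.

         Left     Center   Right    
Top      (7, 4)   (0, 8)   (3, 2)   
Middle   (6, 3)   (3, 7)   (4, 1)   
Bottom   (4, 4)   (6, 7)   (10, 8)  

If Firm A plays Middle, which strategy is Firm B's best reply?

Center

With Firm A fixed at Middle, Firm B's payoffs are: Left → 3, Center → 7, Right → 1.
The maximum is 7, achieved by Center.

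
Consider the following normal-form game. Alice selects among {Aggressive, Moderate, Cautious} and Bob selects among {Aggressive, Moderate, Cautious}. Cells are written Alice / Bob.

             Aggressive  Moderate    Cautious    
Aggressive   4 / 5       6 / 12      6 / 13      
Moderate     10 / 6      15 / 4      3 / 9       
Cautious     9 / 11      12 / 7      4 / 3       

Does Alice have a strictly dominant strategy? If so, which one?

A strategy is strictly dominant if it gives Alice a strictly higher payoff than every other strategy, against every choice by the opponent.
Aggressive is not dominant: against Aggressive, Moderate gives 10 > 4.
Moderate is not dominant: against Cautious, Aggressive gives 6 > 3.
Cautious is not dominant: against Aggressive, Moderate gives 10 > 9.
No single strategy is best against every opponent action.

None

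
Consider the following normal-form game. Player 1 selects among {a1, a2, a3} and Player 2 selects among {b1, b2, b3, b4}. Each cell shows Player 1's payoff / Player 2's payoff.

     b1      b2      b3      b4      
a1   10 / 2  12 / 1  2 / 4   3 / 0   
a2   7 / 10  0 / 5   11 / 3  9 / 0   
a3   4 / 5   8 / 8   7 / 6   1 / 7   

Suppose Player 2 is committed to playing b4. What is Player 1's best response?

a2

With Player 2 fixed at b4, Player 1's payoffs are: a1 → 3, a2 → 9, a3 → 1.
The maximum is 9, achieved by a2.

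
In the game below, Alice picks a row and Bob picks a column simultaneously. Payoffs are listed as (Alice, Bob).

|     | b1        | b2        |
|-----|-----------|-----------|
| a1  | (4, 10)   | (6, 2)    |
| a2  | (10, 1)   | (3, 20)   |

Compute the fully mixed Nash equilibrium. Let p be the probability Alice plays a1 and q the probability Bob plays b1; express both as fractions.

In a mixed NE each player is indifferent between their pure strategies, so the opponent's mix sets the indifference.
Bob indifferent between b1 and b2: p·10 + (1−p)·1 = p·2 + (1−p)·20 ⟹ 1 + 9p = 20 + (-18)p ⟹ p = 19/27.
Alice indifferent between a1 and a2: q·4 + (1−q)·6 = q·10 + (1−q)·3 ⟹ 6 + (-2)q = 3 + 7q ⟹ q = 1/3.

p = 19/27, q = 1/3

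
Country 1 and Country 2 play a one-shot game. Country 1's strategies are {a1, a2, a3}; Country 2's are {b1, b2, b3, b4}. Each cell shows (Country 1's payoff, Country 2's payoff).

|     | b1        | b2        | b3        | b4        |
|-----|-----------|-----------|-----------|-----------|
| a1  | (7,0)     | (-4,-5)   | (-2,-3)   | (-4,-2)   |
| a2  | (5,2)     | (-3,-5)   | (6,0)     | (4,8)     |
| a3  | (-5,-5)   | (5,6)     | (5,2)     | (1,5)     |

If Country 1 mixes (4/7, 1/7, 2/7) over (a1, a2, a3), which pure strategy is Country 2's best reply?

b4

Compute Country 2's expected payoff from each pure strategy against the given mix.
b1: (4/7)·0 + (1/7)·2 + (2/7)·(-5) = -8/7
b2: (4/7)·(-5) + (1/7)·(-5) + (2/7)·6 = -13/7
b3: (4/7)·(-3) + (1/7)·0 + (2/7)·2 = -8/7
b4: (4/7)·(-2) + (1/7)·8 + (2/7)·5 = 10/7
Highest expected payoff is 10/7, from b4.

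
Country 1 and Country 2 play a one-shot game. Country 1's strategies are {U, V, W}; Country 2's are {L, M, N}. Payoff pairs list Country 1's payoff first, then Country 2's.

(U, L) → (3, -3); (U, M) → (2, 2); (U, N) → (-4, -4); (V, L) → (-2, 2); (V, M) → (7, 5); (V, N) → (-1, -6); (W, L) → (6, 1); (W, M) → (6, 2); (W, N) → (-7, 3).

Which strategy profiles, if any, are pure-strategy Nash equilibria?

A profile is a Nash equilibrium when each player is best-responding to the other.
Country 1's best responses — vs L: W (payoff 6); vs M: V (payoff 7); vs N: V (payoff -1).
Country 2's best responses — vs U: M (payoff 2); vs V: M (payoff 5); vs W: N (payoff 3).
The only mutual best response is (V, M); neither player gains by switching there.

(V, M)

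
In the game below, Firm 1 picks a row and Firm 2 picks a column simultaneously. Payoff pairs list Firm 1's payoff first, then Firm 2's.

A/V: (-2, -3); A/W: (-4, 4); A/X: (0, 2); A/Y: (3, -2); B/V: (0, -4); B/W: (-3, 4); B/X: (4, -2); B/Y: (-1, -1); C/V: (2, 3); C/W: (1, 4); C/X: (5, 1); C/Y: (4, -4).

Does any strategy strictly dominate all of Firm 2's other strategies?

Check whether one of Firm 2's strategies beats all alternatives regardless of what the opponent does.
W strictly dominates: vs A: 4 > each of {-3, 2, -2}; vs B: 4 > each of {-4, -2, -1}; vs C: 4 > each of {3, 1, -4}.

W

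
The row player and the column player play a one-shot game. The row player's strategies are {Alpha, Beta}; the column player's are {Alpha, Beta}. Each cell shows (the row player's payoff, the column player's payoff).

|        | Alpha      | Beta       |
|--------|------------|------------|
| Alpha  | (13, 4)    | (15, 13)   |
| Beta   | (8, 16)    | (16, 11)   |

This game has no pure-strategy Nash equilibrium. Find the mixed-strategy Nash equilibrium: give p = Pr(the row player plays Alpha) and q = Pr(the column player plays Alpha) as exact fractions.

Each player's mixing probability is pinned down by making the *other* player indifferent.
The column player indifferent between Alpha and Beta: p·4 + (1−p)·16 = p·13 + (1−p)·11 ⟹ 16 + (-12)p = 11 + 2p ⟹ p = 5/14.
The row player indifferent between Alpha and Beta: q·13 + (1−q)·15 = q·8 + (1−q)·16 ⟹ 15 + (-2)q = 16 + (-8)q ⟹ q = 1/6.

p = 5/14, q = 1/6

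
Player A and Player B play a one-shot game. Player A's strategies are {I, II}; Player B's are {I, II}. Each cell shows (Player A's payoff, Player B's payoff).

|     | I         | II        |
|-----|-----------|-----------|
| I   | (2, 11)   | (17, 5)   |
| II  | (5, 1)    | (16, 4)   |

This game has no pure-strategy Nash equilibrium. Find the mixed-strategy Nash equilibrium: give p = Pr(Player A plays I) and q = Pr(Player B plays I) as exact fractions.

Each player's mixing probability is pinned down by making the *other* player indifferent.
Player B indifferent between I and II: p·11 + (1−p)·1 = p·5 + (1−p)·4 ⟹ 1 + 10p = 4 + 1p ⟹ p = 1/3.
Player A indifferent between I and II: q·2 + (1−q)·17 = q·5 + (1−q)·16 ⟹ 17 + (-15)q = 16 + (-11)q ⟹ q = 1/4.

p = 1/3, q = 1/4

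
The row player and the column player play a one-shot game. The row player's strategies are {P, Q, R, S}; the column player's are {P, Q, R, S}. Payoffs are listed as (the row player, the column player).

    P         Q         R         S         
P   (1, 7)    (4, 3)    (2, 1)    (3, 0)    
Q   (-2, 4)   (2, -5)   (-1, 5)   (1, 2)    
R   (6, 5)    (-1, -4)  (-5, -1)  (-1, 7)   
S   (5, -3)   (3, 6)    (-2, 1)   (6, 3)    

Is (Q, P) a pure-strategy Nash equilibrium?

Holding the column player at P: the row player gets -2 from Q but could get 6 by switching to R. The row player has a profitable deviation.

No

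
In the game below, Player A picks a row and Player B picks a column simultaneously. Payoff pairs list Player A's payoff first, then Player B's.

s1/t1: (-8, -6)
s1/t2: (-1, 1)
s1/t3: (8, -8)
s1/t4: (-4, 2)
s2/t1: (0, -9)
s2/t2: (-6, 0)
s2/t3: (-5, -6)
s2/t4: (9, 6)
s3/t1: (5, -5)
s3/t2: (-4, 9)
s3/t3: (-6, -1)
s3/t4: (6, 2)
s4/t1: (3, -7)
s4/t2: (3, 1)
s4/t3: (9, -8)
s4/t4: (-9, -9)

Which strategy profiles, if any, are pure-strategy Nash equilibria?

Check mutual best responses: a cell is a NE iff neither player can gain by unilaterally deviating.
Player A's best responses — vs t1: s3 (payoff 5); vs t2: s4 (payoff 3); vs t3: s4 (payoff 9); vs t4: s2 (payoff 9).
Player B's best responses — vs s1: t4 (payoff 2); vs s2: t4 (payoff 6); vs s3: t2 (payoff 9); vs s4: t2 (payoff 1).
Mutual best responses occur at (s2, t4) and (s4, t2); at each, neither player gains by switching.

(s2, t4) and (s4, t2)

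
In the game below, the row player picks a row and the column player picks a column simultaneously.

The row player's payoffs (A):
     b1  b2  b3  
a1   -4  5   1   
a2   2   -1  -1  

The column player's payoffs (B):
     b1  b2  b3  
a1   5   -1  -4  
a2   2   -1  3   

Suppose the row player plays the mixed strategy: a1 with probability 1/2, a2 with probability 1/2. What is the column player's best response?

Compute the column player's expected payoff from each pure strategy against the given mix.
b1: (1/2)·5 + (1/2)·2 = 7/2
b2: (1/2)·(-1) + (1/2)·(-1) = -1
b3: (1/2)·(-4) + (1/2)·3 = -1/2
Highest expected payoff is 7/2, from b1.

b1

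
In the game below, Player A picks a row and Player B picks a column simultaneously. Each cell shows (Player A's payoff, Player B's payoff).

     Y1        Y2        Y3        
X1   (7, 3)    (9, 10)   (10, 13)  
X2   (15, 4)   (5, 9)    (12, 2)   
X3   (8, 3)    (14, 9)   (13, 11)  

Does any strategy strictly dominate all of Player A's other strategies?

None

Check whether one of Player A's strategies beats all alternatives regardless of what the opponent does.
X1 is not dominant: against Y1, X2 gives 15 > 7.
X2 is not dominant: against Y2, X1 gives 9 > 5.
X3 is not dominant: against Y1, X2 gives 15 > 8.
No single strategy is best against every opponent action.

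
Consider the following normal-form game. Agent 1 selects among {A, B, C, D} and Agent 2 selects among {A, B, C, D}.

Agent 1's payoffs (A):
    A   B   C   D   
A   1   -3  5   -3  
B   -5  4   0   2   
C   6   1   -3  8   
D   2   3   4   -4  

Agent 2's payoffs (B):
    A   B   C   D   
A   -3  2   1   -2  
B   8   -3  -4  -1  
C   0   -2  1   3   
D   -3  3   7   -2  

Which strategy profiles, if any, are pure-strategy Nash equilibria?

(C, D)

Check mutual best responses: a cell is a NE iff neither player can gain by unilaterally deviating.
Agent 1's best responses — vs A: C (payoff 6); vs B: B (payoff 4); vs C: A (payoff 5); vs D: C (payoff 8).
Agent 2's best responses — vs A: B (payoff 2); vs B: A (payoff 8); vs C: D (payoff 3); vs D: C (payoff 7).
The only mutual best response is (C, D); neither player gains by switching there.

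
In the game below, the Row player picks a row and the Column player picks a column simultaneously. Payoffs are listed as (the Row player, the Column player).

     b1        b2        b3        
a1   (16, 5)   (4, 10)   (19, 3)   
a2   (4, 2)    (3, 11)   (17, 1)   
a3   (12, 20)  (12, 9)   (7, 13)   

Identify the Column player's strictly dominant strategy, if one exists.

Check whether one of the Column player's strategies beats all alternatives regardless of what the opponent does.
b1 is not dominant: against a1, b2 gives 10 > 5.
b2 is not dominant: against a3, b1 gives 20 > 9.
b3 is not dominant: against a1, b1 gives 5 > 3.
No single strategy is best against every opponent action.

No strictly dominant strategy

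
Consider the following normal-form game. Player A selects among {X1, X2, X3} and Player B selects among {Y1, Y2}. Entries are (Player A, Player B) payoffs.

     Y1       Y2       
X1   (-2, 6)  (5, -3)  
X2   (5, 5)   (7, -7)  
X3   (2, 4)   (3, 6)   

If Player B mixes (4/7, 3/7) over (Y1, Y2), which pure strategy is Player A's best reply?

Compute Player A's expected payoff from each pure strategy against the given mix.
X1: (4/7)·(-2) + (3/7)·5 = 1
X2: (4/7)·5 + (3/7)·7 = 41/7
X3: (4/7)·2 + (3/7)·3 = 17/7
Highest expected payoff is 41/7, from X2.

X2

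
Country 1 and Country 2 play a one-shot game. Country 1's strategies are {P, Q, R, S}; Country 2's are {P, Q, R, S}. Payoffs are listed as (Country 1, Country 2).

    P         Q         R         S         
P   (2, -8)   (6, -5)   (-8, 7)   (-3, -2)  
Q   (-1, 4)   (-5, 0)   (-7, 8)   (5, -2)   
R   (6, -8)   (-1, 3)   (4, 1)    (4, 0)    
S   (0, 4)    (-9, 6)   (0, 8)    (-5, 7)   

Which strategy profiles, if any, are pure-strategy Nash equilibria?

Check mutual best responses: a cell is a NE iff neither player can gain by unilaterally deviating.
Country 1's best responses — vs P: R (payoff 6); vs Q: P (payoff 6); vs R: R (payoff 4); vs S: Q (payoff 5).
Country 2's best responses — vs P: R (payoff 7); vs Q: R (payoff 8); vs R: Q (payoff 3); vs S: R (payoff 8).
No cell has both players best-responding. For instance, Country 1's best reply to P is R, but against R Country 2 prefers Q over P.

None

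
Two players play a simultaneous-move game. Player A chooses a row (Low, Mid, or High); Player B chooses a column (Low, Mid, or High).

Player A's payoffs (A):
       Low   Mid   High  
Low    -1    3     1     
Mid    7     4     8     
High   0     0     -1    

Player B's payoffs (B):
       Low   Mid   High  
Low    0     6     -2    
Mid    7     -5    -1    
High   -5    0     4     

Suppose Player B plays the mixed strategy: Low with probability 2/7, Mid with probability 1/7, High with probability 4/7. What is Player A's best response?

Compute Player A's expected payoff from each pure strategy against the given mix.
Low: (2/7)·(-1) + (1/7)·3 + (4/7)·1 = 5/7
Mid: (2/7)·7 + (1/7)·4 + (4/7)·8 = 50/7
High: (2/7)·0 + (1/7)·0 + (4/7)·(-1) = -4/7
Highest expected payoff is 50/7, from Mid.

Mid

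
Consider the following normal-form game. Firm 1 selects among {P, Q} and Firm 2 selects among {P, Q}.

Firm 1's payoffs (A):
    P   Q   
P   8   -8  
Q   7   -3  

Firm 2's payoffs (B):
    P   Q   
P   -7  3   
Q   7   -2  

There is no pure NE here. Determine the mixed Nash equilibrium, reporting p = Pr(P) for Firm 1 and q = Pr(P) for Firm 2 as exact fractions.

p = 9/19, q = 5/6

Each player's mixing probability is pinned down by making the *other* player indifferent.
Firm 2 indifferent between P and Q: p·(-7) + (1−p)·7 = p·3 + (1−p)·(-2) ⟹ 7 + (-14)p = (-2) + 5p ⟹ p = 9/19.
Firm 1 indifferent between P and Q: q·8 + (1−q)·(-8) = q·7 + (1−q)·(-3) ⟹ (-8) + 16q = (-3) + 10q ⟹ q = 5/6.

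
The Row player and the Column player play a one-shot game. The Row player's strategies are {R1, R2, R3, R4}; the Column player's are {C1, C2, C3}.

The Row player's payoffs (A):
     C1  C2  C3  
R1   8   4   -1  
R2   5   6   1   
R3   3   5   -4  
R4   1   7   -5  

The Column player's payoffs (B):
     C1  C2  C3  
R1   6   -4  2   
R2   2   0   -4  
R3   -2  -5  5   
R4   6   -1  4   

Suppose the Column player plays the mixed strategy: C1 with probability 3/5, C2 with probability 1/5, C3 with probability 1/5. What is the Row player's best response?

R1

The Row player's best reply maximizes expected payoff against the mix.
R1: (3/5)·8 + (1/5)·4 + (1/5)·(-1) = 27/5
R2: (3/5)·5 + (1/5)·6 + (1/5)·1 = 22/5
R3: (3/5)·3 + (1/5)·5 + (1/5)·(-4) = 2
R4: (3/5)·1 + (1/5)·7 + (1/5)·(-5) = 1
Highest expected payoff is 27/5, from R1.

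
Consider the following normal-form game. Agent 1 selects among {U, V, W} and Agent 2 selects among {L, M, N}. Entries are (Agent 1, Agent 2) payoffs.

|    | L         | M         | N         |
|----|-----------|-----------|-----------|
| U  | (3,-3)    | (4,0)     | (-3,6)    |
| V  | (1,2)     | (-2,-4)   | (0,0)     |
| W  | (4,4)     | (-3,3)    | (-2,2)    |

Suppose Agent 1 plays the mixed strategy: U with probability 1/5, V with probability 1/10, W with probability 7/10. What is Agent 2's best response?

N

Agent 2's best reply maximizes expected payoff against the mix.
L: (1/5)·(-3) + (1/10)·2 + (7/10)·4 = 12/5
M: (1/5)·0 + (1/10)·(-4) + (7/10)·3 = 17/10
N: (1/5)·6 + (1/10)·0 + (7/10)·2 = 13/5
Highest expected payoff is 13/5, from N.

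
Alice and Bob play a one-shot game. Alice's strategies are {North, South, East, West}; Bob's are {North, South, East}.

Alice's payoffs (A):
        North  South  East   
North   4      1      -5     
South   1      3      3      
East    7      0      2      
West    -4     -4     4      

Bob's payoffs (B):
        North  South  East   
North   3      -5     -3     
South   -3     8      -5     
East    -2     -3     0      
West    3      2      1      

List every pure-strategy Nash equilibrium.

A profile is a Nash equilibrium when each player is best-responding to the other.
Alice's best responses — vs North: East (payoff 7); vs South: South (payoff 3); vs East: West (payoff 4).
Bob's best responses — vs North: North (payoff 3); vs South: South (payoff 8); vs East: East (payoff 0); vs West: North (payoff 3).
The only mutual best response is (South, South); neither player gains by switching there.

(South, South)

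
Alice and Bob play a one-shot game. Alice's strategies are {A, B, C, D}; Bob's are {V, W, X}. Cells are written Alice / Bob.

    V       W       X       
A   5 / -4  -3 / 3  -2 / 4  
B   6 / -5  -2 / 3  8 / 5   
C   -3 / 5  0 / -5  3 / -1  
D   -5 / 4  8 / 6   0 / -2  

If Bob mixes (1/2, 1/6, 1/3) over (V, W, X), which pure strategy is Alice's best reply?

Compute Alice's expected payoff from each pure strategy against the given mix.
A: (1/2)·5 + (1/6)·(-3) + (1/3)·(-2) = 4/3
B: (1/2)·6 + (1/6)·(-2) + (1/3)·8 = 16/3
C: (1/2)·(-3) + (1/6)·0 + (1/3)·3 = -1/2
D: (1/2)·(-5) + (1/6)·8 + (1/3)·0 = -7/6
Highest expected payoff is 16/3, from B.

B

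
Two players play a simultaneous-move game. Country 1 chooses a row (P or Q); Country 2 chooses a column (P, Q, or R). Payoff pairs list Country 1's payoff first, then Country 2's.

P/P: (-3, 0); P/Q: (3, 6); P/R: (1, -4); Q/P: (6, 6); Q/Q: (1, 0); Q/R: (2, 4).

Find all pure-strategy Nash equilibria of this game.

Find each player's best response to every opponent strategy; NE are the intersections.
Country 1's best responses — vs P: Q (payoff 6); vs Q: P (payoff 3); vs R: Q (payoff 2).
Country 2's best responses — vs P: Q (payoff 6); vs Q: P (payoff 6).
Mutual best responses occur at (P, Q) and (Q, P); at each, neither player gains by switching.

(P, Q) and (Q, P)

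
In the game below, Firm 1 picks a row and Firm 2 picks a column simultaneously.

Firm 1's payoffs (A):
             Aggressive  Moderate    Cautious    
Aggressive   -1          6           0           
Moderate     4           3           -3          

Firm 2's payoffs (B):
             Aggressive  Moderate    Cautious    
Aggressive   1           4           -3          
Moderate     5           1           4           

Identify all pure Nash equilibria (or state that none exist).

Check mutual best responses: a cell is a NE iff neither player can gain by unilaterally deviating.
Firm 1's best responses — vs Aggressive: Moderate (payoff 4); vs Moderate: Aggressive (payoff 6); vs Cautious: Aggressive (payoff 0).
Firm 2's best responses — vs Aggressive: Moderate (payoff 4); vs Moderate: Aggressive (payoff 5).
Mutual best responses occur at (Aggressive, Moderate) and (Moderate, Aggressive); at each, neither player gains by switching.

(Aggressive, Moderate) and (Moderate, Aggressive)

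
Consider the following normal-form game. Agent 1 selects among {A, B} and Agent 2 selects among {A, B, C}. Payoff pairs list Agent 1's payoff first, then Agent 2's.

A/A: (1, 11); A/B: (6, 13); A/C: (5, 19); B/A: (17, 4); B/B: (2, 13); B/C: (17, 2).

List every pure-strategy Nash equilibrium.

There is no pure-strategy Nash equilibrium

Find each player's best response to every opponent strategy; NE are the intersections.
Agent 1's best responses — vs A: B (payoff 17); vs B: A (payoff 6); vs C: B (payoff 17).
Agent 2's best responses — vs A: C (payoff 19); vs B: B (payoff 13).
No cell has both players best-responding. For instance, Agent 1's best reply to B is A, but against A Agent 2 prefers C over B.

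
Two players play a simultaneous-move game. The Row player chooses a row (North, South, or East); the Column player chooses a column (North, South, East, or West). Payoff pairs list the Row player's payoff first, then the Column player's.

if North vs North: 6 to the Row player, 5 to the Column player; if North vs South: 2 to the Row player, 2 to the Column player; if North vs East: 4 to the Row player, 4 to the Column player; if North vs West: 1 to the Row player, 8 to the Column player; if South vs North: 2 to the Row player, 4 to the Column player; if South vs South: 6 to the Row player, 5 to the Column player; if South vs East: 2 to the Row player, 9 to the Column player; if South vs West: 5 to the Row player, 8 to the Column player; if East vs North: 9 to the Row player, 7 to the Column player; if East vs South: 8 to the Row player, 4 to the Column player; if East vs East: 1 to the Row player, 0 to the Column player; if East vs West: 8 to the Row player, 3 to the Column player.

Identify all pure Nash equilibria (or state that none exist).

(East, North)

Find each player's best response to every opponent strategy; NE are the intersections.
The Row player's best responses — vs North: East (payoff 9); vs South: East (payoff 8); vs East: North (payoff 4); vs West: East (payoff 8).
The Column player's best responses — vs North: West (payoff 8); vs South: East (payoff 9); vs East: North (payoff 7).
The only mutual best response is (East, North); neither player gains by switching there.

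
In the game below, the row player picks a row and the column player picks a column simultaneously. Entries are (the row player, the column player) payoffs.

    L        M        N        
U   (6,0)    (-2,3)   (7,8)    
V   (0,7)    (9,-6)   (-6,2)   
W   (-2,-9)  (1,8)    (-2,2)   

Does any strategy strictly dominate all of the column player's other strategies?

No strictly dominant strategy

A strategy is strictly dominant if it gives the column player a strictly higher payoff than every other strategy, against every choice by the opponent.
L is not dominant: against U, M gives 3 > 0.
M is not dominant: against U, N gives 8 > 3.
N is not dominant: against V, L gives 7 > 2.
No single strategy is best against every opponent action.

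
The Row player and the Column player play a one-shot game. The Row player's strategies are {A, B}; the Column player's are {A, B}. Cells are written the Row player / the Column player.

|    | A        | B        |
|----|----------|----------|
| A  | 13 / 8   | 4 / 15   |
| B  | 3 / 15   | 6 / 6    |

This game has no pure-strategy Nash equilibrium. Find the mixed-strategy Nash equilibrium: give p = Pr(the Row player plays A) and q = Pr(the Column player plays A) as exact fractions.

p = 9/16, q = 1/6

Each player's mixing probability is pinned down by making the *other* player indifferent.
The Column player indifferent between A and B: p·8 + (1−p)·15 = p·15 + (1−p)·6 ⟹ 15 + (-7)p = 6 + 9p ⟹ p = 9/16.
The Row player indifferent between A and B: q·13 + (1−q)·4 = q·3 + (1−q)·6 ⟹ 4 + 9q = 6 + (-3)q ⟹ q = 1/6.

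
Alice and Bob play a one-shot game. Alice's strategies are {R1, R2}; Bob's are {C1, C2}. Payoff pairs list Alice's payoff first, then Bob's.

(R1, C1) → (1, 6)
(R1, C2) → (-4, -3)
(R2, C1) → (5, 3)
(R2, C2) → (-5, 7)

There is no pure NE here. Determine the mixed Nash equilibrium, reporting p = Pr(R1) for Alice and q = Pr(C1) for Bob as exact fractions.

p = 4/13, q = 1/5

Each player's mixing probability is pinned down by making the *other* player indifferent.
Bob indifferent between C1 and C2: p·6 + (1−p)·3 = p·(-3) + (1−p)·7 ⟹ 3 + 3p = 7 + (-10)p ⟹ p = 4/13.
Alice indifferent between R1 and R2: q·1 + (1−q)·(-4) = q·5 + (1−q)·(-5) ⟹ (-4) + 5q = (-5) + 10q ⟹ q = 1/5.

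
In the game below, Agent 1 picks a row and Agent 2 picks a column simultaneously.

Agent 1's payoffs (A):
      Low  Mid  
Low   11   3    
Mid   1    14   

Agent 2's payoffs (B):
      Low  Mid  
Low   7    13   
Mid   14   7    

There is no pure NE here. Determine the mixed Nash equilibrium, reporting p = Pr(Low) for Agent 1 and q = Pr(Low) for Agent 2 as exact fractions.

p = 7/13, q = 11/21

In a mixed NE each player is indifferent between their pure strategies, so the opponent's mix sets the indifference.
Agent 2 indifferent between Low and Mid: p·7 + (1−p)·14 = p·13 + (1−p)·7 ⟹ 14 + (-7)p = 7 + 6p ⟹ p = 7/13.
Agent 1 indifferent between Low and Mid: q·11 + (1−q)·3 = q·1 + (1−q)·14 ⟹ 3 + 8q = 14 + (-13)q ⟹ q = 11/21.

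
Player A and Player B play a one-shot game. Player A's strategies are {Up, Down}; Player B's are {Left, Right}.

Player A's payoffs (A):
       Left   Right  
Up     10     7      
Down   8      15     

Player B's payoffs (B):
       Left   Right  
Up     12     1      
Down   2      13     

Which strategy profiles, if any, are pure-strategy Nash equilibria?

(Up, Left) and (Down, Right)

Find each player's best response to every opponent strategy; NE are the intersections.
Player A's best responses — vs Left: Up (payoff 10); vs Right: Down (payoff 15).
Player B's best responses — vs Up: Left (payoff 12); vs Down: Right (payoff 13).
Mutual best responses occur at (Up, Left) and (Down, Right); at each, neither player gains by switching.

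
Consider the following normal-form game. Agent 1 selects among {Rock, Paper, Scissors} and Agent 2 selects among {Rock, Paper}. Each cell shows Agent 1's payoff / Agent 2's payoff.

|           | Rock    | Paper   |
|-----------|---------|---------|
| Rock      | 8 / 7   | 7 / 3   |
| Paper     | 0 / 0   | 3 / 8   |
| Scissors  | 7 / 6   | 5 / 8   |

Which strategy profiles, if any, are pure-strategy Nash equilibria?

A profile is a Nash equilibrium when each player is best-responding to the other.
Agent 1's best responses — vs Rock: Rock (payoff 8); vs Paper: Rock (payoff 7).
Agent 2's best responses — vs Rock: Rock (payoff 7); vs Paper: Paper (payoff 8); vs Scissors: Paper (payoff 8).
The only mutual best response is (Rock, Rock); neither player gains by switching there.

(Rock, Rock)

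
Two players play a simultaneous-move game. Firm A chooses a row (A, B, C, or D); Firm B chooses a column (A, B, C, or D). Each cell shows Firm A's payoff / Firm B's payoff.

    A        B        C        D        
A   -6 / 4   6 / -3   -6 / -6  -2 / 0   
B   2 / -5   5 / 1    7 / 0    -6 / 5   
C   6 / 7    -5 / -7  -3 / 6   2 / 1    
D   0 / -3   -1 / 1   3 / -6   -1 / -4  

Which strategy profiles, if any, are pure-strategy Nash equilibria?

(C, A)

Find each player's best response to every opponent strategy; NE are the intersections.
Firm A's best responses — vs A: C (payoff 6); vs B: A (payoff 6); vs C: B (payoff 7); vs D: C (payoff 2).
Firm B's best responses — vs A: A (payoff 4); vs B: D (payoff 5); vs C: A (payoff 7); vs D: B (payoff 1).
The only mutual best response is (C, A); neither player gains by switching there.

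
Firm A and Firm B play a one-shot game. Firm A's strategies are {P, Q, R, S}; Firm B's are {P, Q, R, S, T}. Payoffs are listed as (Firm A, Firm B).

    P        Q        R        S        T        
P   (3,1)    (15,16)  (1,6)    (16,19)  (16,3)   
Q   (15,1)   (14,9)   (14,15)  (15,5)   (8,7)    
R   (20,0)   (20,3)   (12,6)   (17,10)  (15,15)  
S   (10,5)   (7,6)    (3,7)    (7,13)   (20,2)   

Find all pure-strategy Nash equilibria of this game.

(Q, R)

Find each player's best response to every opponent strategy; NE are the intersections.
Firm A's best responses — vs P: R (payoff 20); vs Q: R (payoff 20); vs R: Q (payoff 14); vs S: R (payoff 17); vs T: S (payoff 20).
Firm B's best responses — vs P: S (payoff 19); vs Q: R (payoff 15); vs R: T (payoff 15); vs S: S (payoff 13).
The only mutual best response is (Q, R); neither player gains by switching there.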